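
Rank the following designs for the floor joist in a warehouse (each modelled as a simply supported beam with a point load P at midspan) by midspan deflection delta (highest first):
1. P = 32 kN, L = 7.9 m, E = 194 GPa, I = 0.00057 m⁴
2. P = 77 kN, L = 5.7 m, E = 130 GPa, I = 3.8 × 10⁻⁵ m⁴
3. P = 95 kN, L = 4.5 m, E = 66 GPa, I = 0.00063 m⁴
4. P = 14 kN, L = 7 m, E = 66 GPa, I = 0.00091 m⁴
Model: a simply supported beam with a point load P at midspan, so delta = (P·L^3) / (48·E·I) (SI units).
  Case 1: delta = (32000 × 7.9^3) / (48 × (1.94 × 10¹¹) × 0.00057) = 0.002972 m = 2.972 mm
  Case 2: delta = (77000 × 5.7^3) / (48 × (1.3 × 10¹¹) × (3.8 × 10⁻⁵)) = 0.06014 m = 60.14 mm
  Case 3: delta = (95000 × 4.5^3) / (48 × (6.6 × 10¹⁰) × 0.00063) = 0.004337 m = 4.337 mm
  Case 4: delta = (14000 × 7^3) / (48 × (6.6 × 10¹⁰) × 0.00091) = 0.001666 m = 1.666 mm
Ordering: 60.14 mm (case 2) > 4.337 mm (case 3) > 2.972 mm (case 1) > 1.666 mm (case 4)
Final answer: 2, 3, 1, 4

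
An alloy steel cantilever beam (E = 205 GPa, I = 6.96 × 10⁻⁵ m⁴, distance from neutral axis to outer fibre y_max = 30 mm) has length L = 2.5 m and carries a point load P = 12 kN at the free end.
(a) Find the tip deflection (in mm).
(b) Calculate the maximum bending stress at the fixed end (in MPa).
(a) Tip deflection of a cantilever with an end point load: δ = P·L^3 / (3·E·I). Convert P = 12 kN = 12000 N, E = 205 GPa = 2.05 × 10¹¹ Pa.
  δ = (12000 × 2.5^3) / (3 × (2.05 × 10¹¹) × (6.96 × 10⁻⁵)) = 0.00438 m = 4.38 mm
(b) Maximum bending moment at the fixed end: M = P·L = 12000 × 2.5 = 30000 N·m. Convert y_max = 30 mm = 0.03 m.
  σ = M·y_max / I = (30000 × 0.03) / (6.96 × 10⁻⁵) = 1.293 × 10⁷ Pa = 12.93 MPa
Final answer: (a) δ = 4.38 mm, (b) σ = 12.93 MPa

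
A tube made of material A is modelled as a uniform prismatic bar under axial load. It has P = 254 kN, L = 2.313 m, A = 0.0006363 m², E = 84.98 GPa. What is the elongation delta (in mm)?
Model: a uniform prismatic bar under axial load, so delta = (P·L) / (A·E).
Convert to SI units:
  P = 254 kN = 254000 N
  E = 84.98 GPa = 8.498 × 10¹⁰ Pa
Substitute:
  delta = (254000 × 2.313) / (0.0006363 × (8.498 × 10¹⁰))
  delta = 0.01087 m
Convert: delta = 0.01087 m = 10.87 mm
Final answer: delta = 10.87 mm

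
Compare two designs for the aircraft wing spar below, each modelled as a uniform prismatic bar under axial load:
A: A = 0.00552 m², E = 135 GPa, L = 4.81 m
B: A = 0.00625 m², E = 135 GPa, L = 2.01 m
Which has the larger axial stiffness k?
Model: a uniform prismatic bar under axial load, so k = (A·E) / L (SI units).
  A: k = (0.00552 × (1.35 × 10¹¹)) / 4.81 = 1.549 × 10⁸ N/m = 154.9 MN/m
  B: k = (0.00625 × (1.35 × 10¹¹)) / 2.01 = 4.198 × 10⁸ N/m = 419.8 MN/m
419.8 MN/m > 154.9 MN/m, so B is larger.
Final answer: B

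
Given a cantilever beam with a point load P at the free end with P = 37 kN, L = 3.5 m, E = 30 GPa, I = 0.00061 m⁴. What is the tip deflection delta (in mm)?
Model: a cantilever beam with a point load P at the free end, so delta = (P·L^3) / (3·E·I).
Convert to SI units:
  P = 37 kN = 37000 N
  E = 30 GPa = 3 × 10¹⁰ Pa
Substitute:
  delta = (37000 × 3.5^3) / (3 × (3 × 10¹⁰) × 0.00061)
  delta = 0.0289 m
Convert: delta = 0.0289 m = 28.9 mm
Final answer: delta = 28.9 mm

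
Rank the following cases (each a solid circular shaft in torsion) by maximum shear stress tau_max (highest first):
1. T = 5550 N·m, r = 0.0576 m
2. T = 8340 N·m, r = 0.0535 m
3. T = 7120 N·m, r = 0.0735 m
Model: a solid circular shaft in torsion, so tau_max = (2·T) / (π·r^3) (SI units).
  Case 1: tau_max = (2 × 5550) / (π × 0.0576^3) = 1.849 × 10⁷ Pa = 18.49 MPa
  Case 2: tau_max = (2 × 8340) / (π × 0.0535^3) = 3.467 × 10⁷ Pa = 34.67 MPa
  Case 3: tau_max = (2 × 7120) / (π × 0.0735^3) = 1.142 × 10⁷ Pa = 11.42 MPa
Ordering: 34.67 MPa (case 2) > 18.49 MPa (case 1) > 11.42 MPa (case 3)
Final answer: 2, 1, 3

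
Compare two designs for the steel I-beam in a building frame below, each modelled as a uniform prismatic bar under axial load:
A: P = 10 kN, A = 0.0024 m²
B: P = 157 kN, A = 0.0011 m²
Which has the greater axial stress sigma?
Model: a uniform prismatic bar under axial load, so sigma = P / A (SI units).
  A: sigma = 10000 / 0.0024 = 4.167 × 10⁶ Pa = 4.167 MPa
  B: sigma = 157000 / 0.0011 = 1.427 × 10⁸ Pa = 142.7 MPa
142.7 MPa > 4.167 MPa, so B is larger.
Final answer: B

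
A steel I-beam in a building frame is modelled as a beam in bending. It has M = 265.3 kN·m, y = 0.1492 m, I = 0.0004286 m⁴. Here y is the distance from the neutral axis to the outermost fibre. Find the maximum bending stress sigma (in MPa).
Model: a beam in bending, so sigma = (M·y) / I.
Convert to SI units:
  M = 265.3 kN·m = 265300 N·m
Substitute:
  sigma = (265300 × 0.1492) / 0.0004286
  sigma = 9.235 × 10⁷ Pa
Convert: sigma = 9.235 × 10⁷ Pa = 92.35 MPa
Final answer: sigma = 92.35 MPa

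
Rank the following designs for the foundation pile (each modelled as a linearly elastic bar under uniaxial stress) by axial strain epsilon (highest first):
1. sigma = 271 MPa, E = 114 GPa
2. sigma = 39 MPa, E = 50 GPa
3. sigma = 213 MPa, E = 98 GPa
Model: a linearly elastic bar under uniaxial stress, so epsilon = sigma / E (SI units).
  Case 1: epsilon = (2.71 × 10⁸) / (1.14 × 10¹¹) = 0.002377
  Case 2: epsilon = (3.9 × 10⁷) / (5 × 10¹⁰) = 0.00078
  Case 3: epsilon = (2.13 × 10⁸) / (9.8 × 10¹⁰) = 0.002173
Ordering: 0.002377 (case 1) > 0.002173 (case 3) > 0.00078 (case 2)
Final answer: 1, 3, 2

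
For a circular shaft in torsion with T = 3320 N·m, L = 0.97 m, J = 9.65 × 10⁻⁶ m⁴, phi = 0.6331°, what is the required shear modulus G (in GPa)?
Model: a circular shaft in torsion, so phi = (T·L) / (G·J).
Solve for G: G = (T·L) / (phi·J).
Convert to SI units:
  phi = 0.6331° = 0.01105 rad
Substitute:
  G = (3320 × 0.97) / (0.01105 × (9.65 × 10⁻⁶))
  G = 3.02 × 10¹⁰ Pa
Convert: G = 3.02 × 10¹⁰ Pa = 30.2 GPa
Final answer: G = 30.2 GPa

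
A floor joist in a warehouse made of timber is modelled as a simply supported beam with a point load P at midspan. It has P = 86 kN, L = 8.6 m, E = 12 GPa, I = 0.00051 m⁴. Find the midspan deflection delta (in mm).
Model: a simply supported beam with a point load P at midspan, so delta = (P·L^3) / (48·E·I).
Convert to SI units:
  P = 86 kN = 86000 N
  E = 12 GPa = 1.2 × 10¹⁰ Pa
Substitute:
  delta = (86000 × 8.6^3) / (48 × (1.2 × 10¹⁰) × 0.00051)
  delta = 0.1862 m
Convert: delta = 0.1862 m = 186.2 mm
Final answer: delta = 186.2 mm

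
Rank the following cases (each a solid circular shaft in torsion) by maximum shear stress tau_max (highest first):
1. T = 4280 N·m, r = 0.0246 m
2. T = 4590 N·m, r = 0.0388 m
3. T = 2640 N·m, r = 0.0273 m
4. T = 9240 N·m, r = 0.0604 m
Model: a solid circular shaft in torsion, so tau_max = (2·T) / (π·r^3) (SI units).
  Case 1: tau_max = (2 × 4280) / (π × 0.0246^3) = 1.83 × 10⁸ Pa = 183 MPa
  Case 2: tau_max = (2 × 4590) / (π × 0.0388^3) = 5.003 × 10⁷ Pa = 50.03 MPa
  Case 3: tau_max = (2 × 2640) / (π × 0.0273^3) = 8.26 × 10⁷ Pa = 82.6 MPa
  Case 4: tau_max = (2 × 9240) / (π × 0.0604^3) = 2.67 × 10⁷ Pa = 26.7 MPa
Ordering: 183 MPa (case 1) > 82.6 MPa (case 3) > 50.03 MPa (case 2) > 26.7 MPa (case 4)
Final answer: 1, 3, 2, 4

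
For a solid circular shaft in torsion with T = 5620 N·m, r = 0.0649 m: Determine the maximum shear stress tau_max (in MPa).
Model: a solid circular shaft in torsion, so tau_max = (2·T) / (π·r^3).
Substitute:
  tau_max = (2 × 5620) / (π × 0.0649^3)
  tau_max = 1.309 × 10⁷ Pa
Convert: tau_max = 1.309 × 10⁷ Pa = 13.09 MPa
Final answer: tau_max = 13.09 MPa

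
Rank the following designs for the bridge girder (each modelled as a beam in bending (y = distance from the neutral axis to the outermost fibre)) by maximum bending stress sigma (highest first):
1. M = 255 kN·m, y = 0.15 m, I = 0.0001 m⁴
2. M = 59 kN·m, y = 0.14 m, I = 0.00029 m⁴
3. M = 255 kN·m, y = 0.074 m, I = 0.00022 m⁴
Model: a beam in bending (y = distance from the neutral axis to the outermost fibre), so sigma = (M·y) / I (SI units).
  Case 1: sigma = (255000 × 0.15) / 0.0001 = 3.825 × 10⁸ Pa = 382.5 MPa
  Case 2: sigma = (59000 × 0.14) / 0.00029 = 2.848 × 10⁷ Pa = 28.48 MPa
  Case 3: sigma = (255000 × 0.074) / 0.00022 = 8.577 × 10⁷ Pa = 85.77 MPa
Ordering: 382.5 MPa (case 1) > 85.77 MPa (case 3) > 28.48 MPa (case 2)
Final answer: 1, 3, 2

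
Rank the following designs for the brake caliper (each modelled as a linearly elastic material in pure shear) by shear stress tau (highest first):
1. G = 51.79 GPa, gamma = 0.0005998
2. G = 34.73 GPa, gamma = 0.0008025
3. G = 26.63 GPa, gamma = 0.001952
Model: a linearly elastic material in pure shear, so tau = G·gamma (SI units).
  Case 1: tau = (5.179 × 10¹⁰) × 0.0005998 = 3.106 × 10⁷ Pa = 31.06 MPa
  Case 2: tau = (3.473 × 10¹⁰) × 0.0008025 = 2.787 × 10⁷ Pa = 27.87 MPa
  Case 3: tau = (2.663 × 10¹⁰) × 0.001952 = 5.198 × 10⁷ Pa = 51.98 MPa
Ordering: 51.98 MPa (case 3) > 31.06 MPa (case 1) > 27.87 MPa (case 2)
Final answer: 3, 1, 2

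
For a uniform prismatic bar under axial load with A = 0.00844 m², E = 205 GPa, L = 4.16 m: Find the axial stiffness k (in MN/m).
Model: a uniform prismatic bar under axial load, so k = (A·E) / L.
Convert to SI units:
  E = 205 GPa = 2.05 × 10¹¹ Pa
Substitute:
  k = (0.00844 × (2.05 × 10¹¹)) / 4.16
  k = 4.159 × 10⁸ N/m
Convert: k = 4.159 × 10⁸ N/m = 415.9 MN/m
Final answer: k = 415.9 MN/m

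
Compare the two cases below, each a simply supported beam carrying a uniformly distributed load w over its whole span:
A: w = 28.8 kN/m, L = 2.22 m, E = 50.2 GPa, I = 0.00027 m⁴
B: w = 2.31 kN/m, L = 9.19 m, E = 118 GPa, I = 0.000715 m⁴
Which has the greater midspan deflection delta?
Model: a simply supported beam carrying a uniformly distributed load w over its whole span, so delta = (5·w·L^4) / (384·E·I) (SI units).
  A: delta = (5 × 28800 × 2.22^4) / (384 × (5.02 × 10¹⁰) × 0.00027) = 0.000672 m = 0.672 mm
  B: delta = (5 × 2310 × 9.19^4) / (384 × (1.18 × 10¹¹) × 0.000715) = 0.002543 m = 2.543 mm
2.543 mm > 0.672 mm, so B is larger.
Final answer: B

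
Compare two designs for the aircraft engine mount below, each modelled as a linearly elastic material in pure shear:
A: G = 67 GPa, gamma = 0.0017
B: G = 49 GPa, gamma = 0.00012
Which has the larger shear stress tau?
Model: a linearly elastic material in pure shear, so tau = G·gamma (SI units).
  A: tau = (6.7 × 10¹⁰) × 0.0017 = 1.139 × 10⁸ Pa = 113.9 MPa
  B: tau = (4.9 × 10¹⁰) × 0.00012 = 5.88 × 10⁶ Pa = 5.88 MPa
113.9 MPa > 5.88 MPa, so A is larger.
Final answer: A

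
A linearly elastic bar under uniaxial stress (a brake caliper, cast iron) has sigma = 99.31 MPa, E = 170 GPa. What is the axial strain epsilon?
Model: a linearly elastic bar under uniaxial stress, so epsilon = sigma / E.
Convert to SI units:
  sigma = 99.31 MPa = 9.931 × 10⁷ Pa
  E = 170 GPa = 1.7 × 10¹¹ Pa
Substitute:
  epsilon = (9.931 × 10⁷) / (1.7 × 10¹¹)
  epsilon = 0.0005842
Final answer: epsilon = 0.0005842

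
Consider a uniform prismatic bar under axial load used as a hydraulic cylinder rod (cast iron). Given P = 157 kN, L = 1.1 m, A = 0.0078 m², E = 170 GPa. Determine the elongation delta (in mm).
Model: a uniform prismatic bar under axial load, so delta = (P·L) / (A·E).
Convert to SI units:
  P = 157 kN = 157000 N
  E = 170 GPa = 1.7 × 10¹¹ Pa
Substitute:
  delta = (157000 × 1.1) / (0.0078 × (1.7 × 10¹¹))
  delta = 0.0001302 m
Convert: delta = 0.0001302 m = 0.1302 mm
Final answer: delta = 0.1302 mm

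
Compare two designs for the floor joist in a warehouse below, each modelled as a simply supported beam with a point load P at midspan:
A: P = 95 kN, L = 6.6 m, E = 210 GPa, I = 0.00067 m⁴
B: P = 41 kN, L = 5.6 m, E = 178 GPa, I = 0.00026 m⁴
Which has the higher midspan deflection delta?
Model: a simply supported beam with a point load P at midspan, so delta = (P·L^3) / (48·E·I) (SI units).
  A: delta = (95000 × 6.6^3) / (48 × (2.1 × 10¹¹) × 0.00067) = 0.004044 m = 4.044 mm
  B: delta = (41000 × 5.6^3) / (48 × (1.78 × 10¹¹) × 0.00026) = 0.003241 m = 3.241 mm
4.044 mm > 3.241 mm, so A is larger.
Final answer: A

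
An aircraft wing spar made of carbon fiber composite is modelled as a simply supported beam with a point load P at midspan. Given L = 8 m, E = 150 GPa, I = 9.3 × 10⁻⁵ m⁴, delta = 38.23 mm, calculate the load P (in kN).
Model: a simply supported beam with a point load P at midspan, so delta = (P·L^3) / (48·E·I).
Solve for P: P = (48·delta·E·I) / L^3.
Convert to SI units:
  E = 150 GPa = 1.5 × 10¹¹ Pa
  delta = 38.23 mm = 0.03823 m
Substitute:
  P = (48 × 0.03823 × (1.5 × 10¹¹) × (9.3 × 10⁻⁵)) / 8^3
  P = 50000 N
Convert: P = 50000 N = 50 kN
Final answer: P = 50 kN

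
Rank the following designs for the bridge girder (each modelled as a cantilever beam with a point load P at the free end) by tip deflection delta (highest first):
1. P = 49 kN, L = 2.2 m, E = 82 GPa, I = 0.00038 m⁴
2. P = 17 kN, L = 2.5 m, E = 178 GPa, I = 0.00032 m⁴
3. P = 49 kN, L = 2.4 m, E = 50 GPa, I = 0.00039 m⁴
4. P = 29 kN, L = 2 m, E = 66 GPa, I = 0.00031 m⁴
Model: a cantilever beam with a point load P at the free end, so delta = (P·L^3) / (3·E·I) (SI units).
  Case 1: delta = (49000 × 2.2^3) / (3 × (8.2 × 10¹⁰) × 0.00038) = 0.005581 m = 5.581 mm
  Case 2: delta = (17000 × 2.5^3) / (3 × (1.78 × 10¹¹) × 0.00032) = 0.001554 m = 1.554 mm
  Case 3: delta = (49000 × 2.4^3) / (3 × (5 × 10¹⁰) × 0.00039) = 0.01158 m = 11.58 mm
  Case 4: delta = (29000 × 2^3) / (3 × (6.6 × 10¹⁰) × 0.00031) = 0.00378 m = 3.78 mm
Ordering: 11.58 mm (case 3) > 5.581 mm (case 1) > 3.78 mm (case 4) > 1.554 mm (case 2)
Final answer: 3, 1, 4, 2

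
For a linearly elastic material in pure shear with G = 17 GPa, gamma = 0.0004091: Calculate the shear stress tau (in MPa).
Model: a linearly elastic material in pure shear, so tau = G·gamma.
Convert to SI units:
  G = 17 GPa = 1.7 × 10¹⁰ Pa
Substitute:
  tau = (1.7 × 10¹⁰) × 0.0004091
  tau = 6.955 × 10⁶ Pa
Convert: tau = 6.955 × 10⁶ Pa = 6.955 MPa
Final answer: tau = 6.955 MPa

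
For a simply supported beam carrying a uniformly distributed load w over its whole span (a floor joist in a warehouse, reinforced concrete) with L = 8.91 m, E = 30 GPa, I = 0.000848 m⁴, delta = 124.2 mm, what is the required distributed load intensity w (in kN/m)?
Model: a simply supported beam carrying a uniformly distributed load w over its whole span, so delta = (5·w·L^4) / (384·E·I).
Solve for w: w = (384·delta·E·I) / (5·L^4).
Convert to SI units:
  E = 30 GPa = 3 × 10¹⁰ Pa
  delta = 124.2 mm = 0.1242 m
Substitute:
  w = (384 × 0.1242 × (3 × 10¹⁰) × 0.000848) / (5 × 8.91^4)
  w = 38500 N/m
Convert: w = 38500 N/m = 38.5 kN/m
Final answer: w = 38.5 kN/m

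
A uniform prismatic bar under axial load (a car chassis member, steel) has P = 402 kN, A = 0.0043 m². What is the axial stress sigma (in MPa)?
Model: a uniform prismatic bar under axial load, so sigma = P / A.
Convert to SI units:
  P = 402 kN = 402000 N
Substitute:
  sigma = 402000 / 0.0043
  sigma = 9.349 × 10⁷ Pa
Convert: sigma = 9.349 × 10⁷ Pa = 93.49 MPa
Final answer: sigma = 93.49 MPa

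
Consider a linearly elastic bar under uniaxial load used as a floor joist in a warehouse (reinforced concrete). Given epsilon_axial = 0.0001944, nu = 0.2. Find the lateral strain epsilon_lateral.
Model: a linearly elastic bar under uniaxial load, so epsilon_lateral = -nu·epsilon_axial.
Substitute:
  epsilon_lateral = -(0.2 × 0.0001944)
  epsilon_lateral = -3.888 × 10⁻⁵
Final answer: epsilon_lateral = -3.888 × 10⁻⁵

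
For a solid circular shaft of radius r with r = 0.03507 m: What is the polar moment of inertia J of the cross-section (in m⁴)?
Model: a solid circular shaft of radius r, so J = (π·r^4) / 2.
Substitute:
  J = (π × 0.03507^4) / 2
  J = 2.376 × 10⁻⁶ m⁴
Final answer: J = 2.376 × 10⁻⁶ m⁴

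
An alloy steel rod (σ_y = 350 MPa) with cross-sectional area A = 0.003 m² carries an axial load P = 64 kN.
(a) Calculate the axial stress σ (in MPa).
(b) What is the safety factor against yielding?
(a) Axial stress σ = P/A. Convert P = 64 kN = 64000 N.
  σ = 64000 / 0.003 = 2.133 × 10⁷ Pa = 21.33 MPa
(b) Safety factor SF = σ_y/σ = 350 / 21.33 = 16.41
Final answer: (a) σ = 21.33 MPa, (b) SF = 16.41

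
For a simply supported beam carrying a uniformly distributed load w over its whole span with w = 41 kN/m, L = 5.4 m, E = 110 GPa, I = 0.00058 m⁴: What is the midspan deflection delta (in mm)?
Model: a simply supported beam carrying a uniformly distributed load w over its whole span, so delta = (5·w·L^4) / (384·E·I).
Convert to SI units:
  w = 41 kN/m = 41000 N/m
  E = 110 GPa = 1.1 × 10¹¹ Pa
Substitute:
  delta = (5 × 41000 × 5.4^4) / (384 × (1.1 × 10¹¹) × 0.00058)
  delta = 0.007115 m
Convert: delta = 0.007115 m = 7.115 mm
Final answer: delta = 7.115 mm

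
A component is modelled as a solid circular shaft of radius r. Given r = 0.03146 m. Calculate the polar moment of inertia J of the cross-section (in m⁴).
Model: a solid circular shaft of radius r, so J = (π·r^4) / 2.
Substitute:
  J = (π × 0.03146^4) / 2
  J = 1.539 × 10⁻⁶ m⁴
Final answer: J = 1.539 × 10⁻⁶ m⁴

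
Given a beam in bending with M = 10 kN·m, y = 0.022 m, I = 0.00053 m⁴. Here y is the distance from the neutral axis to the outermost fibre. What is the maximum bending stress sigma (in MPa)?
Model: a beam in bending, so sigma = (M·y) / I.
Convert to SI units:
  M = 10 kN·m = 10000 N·m
Substitute:
  sigma = (10000 × 0.022) / 0.00053
  sigma = 415100 Pa
Convert: sigma = 415100 Pa = 0.4151 MPa
Final answer: sigma = 0.4151 MPa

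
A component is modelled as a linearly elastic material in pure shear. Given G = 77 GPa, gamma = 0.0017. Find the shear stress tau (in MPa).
Model: a linearly elastic material in pure shear, so tau = G·gamma.
Convert to SI units:
  G = 77 GPa = 7.7 × 10¹⁰ Pa
Substitute:
  tau = (7.7 × 10¹⁰) × 0.0017
  tau = 1.309 × 10⁸ Pa
Convert: tau = 1.309 × 10⁸ Pa = 130.9 MPa
Final answer: tau = 130.9 MPa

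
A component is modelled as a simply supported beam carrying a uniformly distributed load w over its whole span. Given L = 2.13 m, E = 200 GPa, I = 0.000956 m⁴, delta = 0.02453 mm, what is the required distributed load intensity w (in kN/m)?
Model: a simply supported beam carrying a uniformly distributed load w over its whole span, so delta = (5·w·L^4) / (384·E·I).
Solve for w: w = (384·delta·E·I) / (5·L^4).
Convert to SI units:
  E = 200 GPa = 2 × 10¹¹ Pa
  delta = 0.02453 mm = 2.453 × 10⁻⁵ m
Substitute:
  w = (384 × (2.453 × 10⁻⁵) × (2 × 10¹¹) × 0.000956) / (5 × 2.13^4)
  w = 17500 N/m
Convert: w = 17500 N/m = 17.5 kN/m
Final answer: w = 17.5 kN/m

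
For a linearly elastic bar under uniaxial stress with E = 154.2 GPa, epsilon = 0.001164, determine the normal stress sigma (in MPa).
Model: a linearly elastic bar under uniaxial stress, so epsilon = sigma / E.
Solve for sigma: sigma = epsilon·E.
Convert to SI units:
  E = 154.2 GPa = 1.542 × 10¹¹ Pa
Substitute:
  sigma = 0.001164 × (1.542 × 10¹¹)
  sigma = 1.795 × 10⁸ Pa
Convert: sigma = 1.795 × 10⁸ Pa = 179.5 MPa
Final answer: sigma = 179.5 MPa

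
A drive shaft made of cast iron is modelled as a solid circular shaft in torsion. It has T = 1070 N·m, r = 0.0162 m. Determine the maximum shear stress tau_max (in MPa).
Model: a solid circular shaft in torsion, so tau_max = (2·T) / (π·r^3).
Substitute:
  tau_max = (2 × 1070) / (π × 0.0162^3)
  tau_max = 1.602 × 10⁸ Pa
Convert: tau_max = 1.602 × 10⁸ Pa = 160.2 MPa
Final answer: tau_max = 160.2 MPa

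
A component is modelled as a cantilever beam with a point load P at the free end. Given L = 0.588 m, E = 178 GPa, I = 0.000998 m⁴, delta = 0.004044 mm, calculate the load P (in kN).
Model: a cantilever beam with a point load P at the free end, so delta = (P·L^3) / (3·E·I).
Solve for P: P = (3·delta·E·I) / L^3.
Convert to SI units:
  E = 178 GPa = 1.78 × 10¹¹ Pa
  delta = 0.004044 mm = 4.044 × 10⁻⁶ m
Substitute:
  P = (3 × (4.044 × 10⁻⁶) × (1.78 × 10¹¹) × 0.000998) / 0.588^3
  P = 10600 N
Convert: P = 10600 N = 10.6 kN
Final answer: P = 10.6 kN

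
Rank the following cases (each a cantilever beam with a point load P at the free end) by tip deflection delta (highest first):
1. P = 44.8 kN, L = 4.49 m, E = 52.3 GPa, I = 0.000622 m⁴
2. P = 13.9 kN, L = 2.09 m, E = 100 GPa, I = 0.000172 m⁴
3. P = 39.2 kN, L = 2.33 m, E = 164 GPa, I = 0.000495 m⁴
Model: a cantilever beam with a point load P at the free end, so delta = (P·L^3) / (3·E·I) (SI units).
  Case 1: delta = (44800 × 4.49^3) / (3 × (5.23 × 10¹⁰) × 0.000622) = 0.04155 m = 41.55 mm
  Case 2: delta = (13900 × 2.09^3) / (3 × (1 × 10¹¹) × 0.000172) = 0.002459 m = 2.459 mm
  Case 3: delta = (39200 × 2.33^3) / (3 × (1.64 × 10¹¹) × 0.000495) = 0.002036 m = 2.036 mm
Ordering: 41.55 mm (case 1) > 2.459 mm (case 2) > 2.036 mm (case 3)
Final answer: 1, 2, 3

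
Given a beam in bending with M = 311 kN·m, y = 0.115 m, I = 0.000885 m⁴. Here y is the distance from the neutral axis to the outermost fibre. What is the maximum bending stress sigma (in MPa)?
Model: a beam in bending, so sigma = (M·y) / I.
Convert to SI units:
  M = 311 kN·m = 311000 N·m
Substitute:
  sigma = (311000 × 0.115) / 0.000885
  sigma = 4.041 × 10⁷ Pa
Convert: sigma = 4.041 × 10⁷ Pa = 40.41 MPa
Final answer: sigma = 40.41 MPa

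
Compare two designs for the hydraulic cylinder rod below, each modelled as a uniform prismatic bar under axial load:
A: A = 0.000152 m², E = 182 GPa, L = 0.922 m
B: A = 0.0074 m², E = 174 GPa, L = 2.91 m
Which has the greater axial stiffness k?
Model: a uniform prismatic bar under axial load, so k = (A·E) / L (SI units).
  A: k = (0.000152 × (1.82 × 10¹¹)) / 0.922 = 3 × 10⁷ N/m = 30 MN/m
  B: k = (0.0074 × (1.74 × 10¹¹)) / 2.91 = 4.425 × 10⁸ N/m = 442.5 MN/m
442.5 MN/m > 30 MN/m, so B is larger.
Final answer: B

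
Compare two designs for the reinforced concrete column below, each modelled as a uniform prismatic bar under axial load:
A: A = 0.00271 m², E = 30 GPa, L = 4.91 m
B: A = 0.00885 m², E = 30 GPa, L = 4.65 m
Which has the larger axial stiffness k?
Model: a uniform prismatic bar under axial load, so k = (A·E) / L (SI units).
  A: k = (0.00271 × (3 × 10¹⁰)) / 4.91 = 1.656 × 10⁷ N/m = 16.56 MN/m
  B: k = (0.00885 × (3 × 10¹⁰)) / 4.65 = 5.71 × 10⁷ N/m = 57.1 MN/m
57.1 MN/m > 16.56 MN/m, so B is larger.
Final answer: B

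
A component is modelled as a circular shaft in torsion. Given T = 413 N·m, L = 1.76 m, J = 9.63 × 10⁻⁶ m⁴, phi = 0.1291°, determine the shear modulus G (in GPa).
Model: a circular shaft in torsion, so phi = (T·L) / (G·J).
Solve for G: G = (T·L) / (phi·J).
Convert to SI units:
  phi = 0.1291° = 0.002253 rad
Substitute:
  G = (413 × 1.76) / (0.002253 × (9.63 × 10⁻⁶))
  G = 3.35 × 10¹⁰ Pa
Convert: G = 3.35 × 10¹⁰ Pa = 33.5 GPa
Final answer: G = 33.5 GPa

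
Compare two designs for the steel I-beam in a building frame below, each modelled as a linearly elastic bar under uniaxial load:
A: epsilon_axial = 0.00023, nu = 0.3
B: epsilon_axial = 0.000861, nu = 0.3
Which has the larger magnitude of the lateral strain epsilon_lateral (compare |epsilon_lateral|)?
Model: a linearly elastic bar under uniaxial load, so epsilon_lateral = -nu·epsilon_axial (SI units).
  A: epsilon_lateral = -(0.3 × 0.00023) = -6.9 × 10⁻⁵
  B: epsilon_lateral = -(0.3 × 0.000861) = -0.0002583
|epsilon_lateral|: A = 6.9 × 10⁻⁵, B = 0.0002583, so B is larger in magnitude.
Final answer: B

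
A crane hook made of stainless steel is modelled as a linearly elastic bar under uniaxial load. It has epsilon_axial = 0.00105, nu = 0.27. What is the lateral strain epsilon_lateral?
Model: a linearly elastic bar under uniaxial load, so epsilon_lateral = -nu·epsilon_axial.
Substitute:
  epsilon_lateral = -(0.27 × 0.00105)
  epsilon_lateral = -0.0002835
Final answer: epsilon_lateral = -0.0002835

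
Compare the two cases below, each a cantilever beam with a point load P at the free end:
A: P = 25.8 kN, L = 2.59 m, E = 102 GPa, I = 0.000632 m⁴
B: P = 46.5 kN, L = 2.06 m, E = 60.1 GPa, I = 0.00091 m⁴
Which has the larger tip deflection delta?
Model: a cantilever beam with a point load P at the free end, so delta = (P·L^3) / (3·E·I) (SI units).
  A: delta = (25800 × 2.59^3) / (3 × (1.02 × 10¹¹) × 0.000632) = 0.002318 m = 2.318 mm
  B: delta = (46500 × 2.06^3) / (3 × (6.01 × 10¹⁰) × 0.00091) = 0.002478 m = 2.478 mm
2.478 mm > 2.318 mm, so B is larger.
Final answer: B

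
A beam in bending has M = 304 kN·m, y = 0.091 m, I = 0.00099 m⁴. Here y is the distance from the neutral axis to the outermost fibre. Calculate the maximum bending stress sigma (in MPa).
Model: a beam in bending, so sigma = (M·y) / I.
Convert to SI units:
  M = 304 kN·m = 304000 N·m
Substitute:
  sigma = (304000 × 0.091) / 0.00099
  sigma = 2.794 × 10⁷ Pa
Convert: sigma = 2.794 × 10⁷ Pa = 27.94 MPa
Final answer: sigma = 27.94 MPa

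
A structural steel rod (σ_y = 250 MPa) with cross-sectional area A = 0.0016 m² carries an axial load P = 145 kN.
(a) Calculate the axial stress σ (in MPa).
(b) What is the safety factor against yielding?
(a) Axial stress σ = P/A. Convert P = 145 kN = 145000 N.
  σ = 145000 / 0.0016 = 9.062 × 10⁷ Pa = 90.62 MPa
(b) Safety factor SF = σ_y/σ = 250 / 90.62 = 2.759
Final answer: (a) σ = 90.62 MPa, (b) SF = 2.759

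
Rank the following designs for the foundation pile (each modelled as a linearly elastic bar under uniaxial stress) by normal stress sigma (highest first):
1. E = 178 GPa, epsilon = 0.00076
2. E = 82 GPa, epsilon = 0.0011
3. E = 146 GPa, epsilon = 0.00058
Model: a linearly elastic bar under uniaxial stress, so sigma = E·epsilon (SI units).
  Case 1: sigma = (1.78 × 10¹¹) × 0.00076 = 1.353 × 10⁸ Pa = 135.3 MPa
  Case 2: sigma = (8.2 × 10¹⁰) × 0.0011 = 9.02 × 10⁷ Pa = 90.2 MPa
  Case 3: sigma = (1.46 × 10¹¹) × 0.00058 = 8.468 × 10⁷ Pa = 84.68 MPa
Ordering: 135.3 MPa (case 1) > 90.2 MPa (case 2) > 84.68 MPa (case 3)
Final answer: 1, 2, 3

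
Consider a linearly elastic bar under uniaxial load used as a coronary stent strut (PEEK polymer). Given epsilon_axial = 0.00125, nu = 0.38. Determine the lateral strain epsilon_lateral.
Model: a linearly elastic bar under uniaxial load, so epsilon_lateral = -nu·epsilon_axial.
Substitute:
  epsilon_lateral = -(0.38 × 0.00125)
  epsilon_lateral = -0.000475
Final answer: epsilon_lateral = -0.000475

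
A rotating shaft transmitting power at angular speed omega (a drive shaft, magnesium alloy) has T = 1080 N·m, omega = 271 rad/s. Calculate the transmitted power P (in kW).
Model: a rotating shaft transmitting power at angular speed omega, so P = T·omega.
Substitute:
  P = 1080 × 271
  P = 292700 W
Convert: P = 292700 W = 292.7 kW
Final answer: P = 292.7 kW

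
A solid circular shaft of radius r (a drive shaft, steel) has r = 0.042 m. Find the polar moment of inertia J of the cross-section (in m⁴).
Model: a solid circular shaft of radius r, so J = (π·r^4) / 2.
Substitute:
  J = (π × 0.042^4) / 2
  J = 4.888 × 10⁻⁶ m⁴
Final answer: J = 4.888 × 10⁻⁶ m⁴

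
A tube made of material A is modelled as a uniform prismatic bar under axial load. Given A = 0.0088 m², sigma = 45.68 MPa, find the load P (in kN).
Model: a uniform prismatic bar under axial load, so sigma = P / A.
Solve for P: P = sigma·A.
Convert to SI units:
  sigma = 45.68 MPa = 4.568 × 10⁷ Pa
Substitute:
  P = (4.568 × 10⁷) × 0.0088
  P = 402000 N
Convert: P = 402000 N = 402 kN
Final answer: P = 402 kN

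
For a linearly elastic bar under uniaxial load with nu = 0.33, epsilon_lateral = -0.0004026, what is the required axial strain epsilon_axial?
Model: a linearly elastic bar under uniaxial load, so epsilon_lateral = -nu·epsilon_axial.
Solve for epsilon_axial: epsilon_axial = -epsilon_lateral / nu.
Substitute:
  epsilon_axial = -(-0.0004026) / 0.33
  epsilon_axial = 0.00122
Final answer: epsilon_axial = 0.00122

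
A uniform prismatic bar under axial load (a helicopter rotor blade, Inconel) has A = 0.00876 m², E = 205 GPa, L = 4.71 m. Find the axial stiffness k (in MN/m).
Model: a uniform prismatic bar under axial load, so k = (A·E) / L.
Convert to SI units:
  E = 205 GPa = 2.05 × 10¹¹ Pa
Substitute:
  k = (0.00876 × (2.05 × 10¹¹)) / 4.71
  k = 3.813 × 10⁸ N/m
Convert: k = 3.813 × 10⁸ N/m = 381.3 MN/m
Final answer: k = 381.3 MN/m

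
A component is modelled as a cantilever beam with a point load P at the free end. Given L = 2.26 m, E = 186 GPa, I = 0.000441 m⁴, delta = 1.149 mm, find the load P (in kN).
Model: a cantilever beam with a point load P at the free end, so delta = (P·L^3) / (3·E·I).
Solve for P: P = (3·delta·E·I) / L^3.
Convert to SI units:
  E = 186 GPa = 1.86 × 10¹¹ Pa
  delta = 1.149 mm = 0.001149 m
Substitute:
  P = (3 × 0.001149 × (1.86 × 10¹¹) × 0.000441) / 2.26^3
  P = 24490 N
Convert: P = 24490 N = 24.49 kN
Final answer: P = 24.49 kN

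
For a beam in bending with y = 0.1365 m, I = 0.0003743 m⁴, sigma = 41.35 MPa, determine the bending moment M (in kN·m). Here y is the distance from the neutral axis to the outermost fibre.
Model: a beam in bending, so sigma = (M·y) / I.
Solve for M: M = (sigma·I) / y.
Convert to SI units:
  sigma = 41.35 MPa = 4.135 × 10⁷ Pa
Substitute:
  M = ((4.135 × 10⁷) × 0.0003743) / 0.1365
  M = 113400 N·m
Convert: M = 113400 N·m = 113.4 kN·m
Final answer: M = 113.4 kN·m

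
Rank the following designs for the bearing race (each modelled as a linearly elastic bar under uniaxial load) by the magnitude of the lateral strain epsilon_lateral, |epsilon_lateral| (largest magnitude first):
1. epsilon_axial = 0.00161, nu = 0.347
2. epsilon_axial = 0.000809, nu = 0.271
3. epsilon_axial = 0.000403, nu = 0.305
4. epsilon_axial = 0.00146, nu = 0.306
Model: a linearly elastic bar under uniaxial load, so epsilon_lateral = -nu·epsilon_axial (SI units).
  Case 1: epsilon_lateral = -(0.347 × 0.00161) = -0.0005587
  Case 2: epsilon_lateral = -(0.271 × 0.000809) = -0.0002192
  Case 3: epsilon_lateral = -(0.305 × 0.000403) = -0.0001229
  Case 4: epsilon_lateral = -(0.306 × 0.00146) = -0.0004468
Ordering by |epsilon_lateral|: 0.0005587 (case 1) > 0.0004468 (case 4) > 0.0002192 (case 2) > 0.0001229 (case 3)
Final answer: 1, 4, 2, 3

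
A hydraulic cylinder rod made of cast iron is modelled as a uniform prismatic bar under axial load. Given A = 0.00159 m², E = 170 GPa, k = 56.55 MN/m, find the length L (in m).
Model: a uniform prismatic bar under axial load, so k = (A·E) / L.
Solve for L: L = (A·E) / k.
Convert to SI units:
  E = 170 GPa = 1.7 × 10¹¹ Pa
  k = 56.55 MN/m = 5.655 × 10⁷ N/m
Substitute:
  L = (0.00159 × (1.7 × 10¹¹)) / (5.655 × 10⁷)
  L = 4.78 m
Final answer: L = 4.78 m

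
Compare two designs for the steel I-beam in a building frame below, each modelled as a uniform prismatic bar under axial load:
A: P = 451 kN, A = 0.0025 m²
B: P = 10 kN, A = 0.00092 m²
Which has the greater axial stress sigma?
Model: a uniform prismatic bar under axial load, so sigma = P / A (SI units).
  A: sigma = 451000 / 0.0025 = 1.804 × 10⁸ Pa = 180.4 MPa
  B: sigma = 10000 / 0.00092 = 1.087 × 10⁷ Pa = 10.87 MPa
180.4 MPa > 10.87 MPa, so A is larger.
Final answer: A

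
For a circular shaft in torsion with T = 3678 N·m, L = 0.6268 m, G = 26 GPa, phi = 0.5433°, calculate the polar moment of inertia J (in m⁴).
Model: a circular shaft in torsion, so phi = (T·L) / (G·J).
Solve for J: J = (T·L) / (phi·G).
Convert to SI units:
  G = 26 GPa = 2.6 × 10¹⁰ Pa
  phi = 0.5433° = 0.009482 rad
Substitute:
  J = (3678 × 0.6268) / (0.009482 × (2.6 × 10¹⁰))
  J = 9.351 × 10⁻⁶ m⁴
Final answer: J = 9.351 × 10⁻⁶ m⁴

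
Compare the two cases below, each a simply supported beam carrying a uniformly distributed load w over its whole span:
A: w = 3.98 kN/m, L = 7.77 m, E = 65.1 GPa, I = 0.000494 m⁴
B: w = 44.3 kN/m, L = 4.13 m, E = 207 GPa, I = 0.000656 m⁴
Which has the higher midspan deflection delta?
Model: a simply supported beam carrying a uniformly distributed load w over its whole span, so delta = (5·w·L^4) / (384·E·I) (SI units).
  A: delta = (5 × 3980 × 7.77^4) / (384 × (6.51 × 10¹⁰) × 0.000494) = 0.005874 m = 5.874 mm
  B: delta = (5 × 44300 × 4.13^4) / (384 × (2.07 × 10¹¹) × 0.000656) = 0.001236 m = 1.236 mm
5.874 mm > 1.236 mm, so A is larger.
Final answer: A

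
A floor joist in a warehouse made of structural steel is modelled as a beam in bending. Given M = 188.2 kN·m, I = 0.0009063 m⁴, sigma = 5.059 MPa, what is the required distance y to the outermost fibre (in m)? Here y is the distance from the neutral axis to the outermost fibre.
Model: a beam in bending, so sigma = (M·y) / I.
Solve for y: y = (sigma·I) / M.
Convert to SI units:
  M = 188.2 kN·m = 188200 N·m
  sigma = 5.059 MPa = 5.059 × 10⁶ Pa
Substitute:
  y = ((5.059 × 10⁶) × 0.0009063) / 188200
  y = 0.02436 m
Final answer: y = 0.02436 m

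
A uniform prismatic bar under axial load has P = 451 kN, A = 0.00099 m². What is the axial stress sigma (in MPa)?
Model: a uniform prismatic bar under axial load, so sigma = P / A.
Convert to SI units:
  P = 451 kN = 451000 N
Substitute:
  sigma = 451000 / 0.00099
  sigma = 4.556 × 10⁸ Pa
Convert: sigma = 4.556 × 10⁸ Pa = 455.6 MPa
Final answer: sigma = 455.6 MPa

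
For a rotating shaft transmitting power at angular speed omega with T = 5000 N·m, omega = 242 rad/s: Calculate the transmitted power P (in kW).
Model: a rotating shaft transmitting power at angular speed omega, so P = T·omega.
Substitute:
  P = 5000 × 242
  P = 1.21 × 10⁶ W
Convert: P = 1.21 × 10⁶ W = 1210 kW
Final answer: P = 1210 kW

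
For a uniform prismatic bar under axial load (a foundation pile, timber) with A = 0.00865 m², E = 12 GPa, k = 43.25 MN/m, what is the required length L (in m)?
Model: a uniform prismatic bar under axial load, so k = (A·E) / L.
Solve for L: L = (A·E) / k.
Convert to SI units:
  E = 12 GPa = 1.2 × 10¹⁰ Pa
  k = 43.25 MN/m = 4.325 × 10⁷ N/m
Substitute:
  L = (0.00865 × (1.2 × 10¹⁰)) / (4.325 × 10⁷)
  L = 2.4 m
Final answer: L = 2.4 m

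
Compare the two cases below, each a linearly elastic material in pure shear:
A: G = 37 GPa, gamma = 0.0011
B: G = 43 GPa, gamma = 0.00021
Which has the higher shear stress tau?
Model: a linearly elastic material in pure shear, so tau = G·gamma (SI units).
  A: tau = (3.7 × 10¹⁰) × 0.0011 = 4.07 × 10⁷ Pa = 40.7 MPa
  B: tau = (4.3 × 10¹⁰) × 0.00021 = 9.03 × 10⁶ Pa = 9.03 MPa
40.7 MPa > 9.03 MPa, so A is larger.
Final answer: A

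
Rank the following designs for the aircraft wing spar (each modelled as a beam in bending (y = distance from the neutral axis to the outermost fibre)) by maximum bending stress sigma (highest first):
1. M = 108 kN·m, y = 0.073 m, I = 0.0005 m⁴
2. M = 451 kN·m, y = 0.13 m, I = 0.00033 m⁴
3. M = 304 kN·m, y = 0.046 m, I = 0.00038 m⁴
Model: a beam in bending (y = distance from the neutral axis to the outermost fibre), so sigma = (M·y) / I (SI units).
  Case 1: sigma = (108000 × 0.073) / 0.0005 = 1.577 × 10⁷ Pa = 15.77 MPa
  Case 2: sigma = (451000 × 0.13) / 0.00033 = 1.777 × 10⁸ Pa = 177.7 MPa
  Case 3: sigma = (304000 × 0.046) / 0.00038 = 3.68 × 10⁷ Pa = 36.8 MPa
Ordering: 177.7 MPa (case 2) > 36.8 MPa (case 3) > 15.77 MPa (case 1)
Final answer: 2, 3, 1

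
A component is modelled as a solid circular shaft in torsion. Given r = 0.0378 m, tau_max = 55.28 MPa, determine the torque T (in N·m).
Model: a solid circular shaft in torsion, so tau_max = (2·T) / (π·r^3).
Solve for T: T = (π·tau_max·r^3) / 2.
Convert to SI units:
  tau_max = 55.28 MPa = 5.528 × 10⁷ Pa
Substitute:
  T = (π × (5.528 × 10⁷) × 0.0378^3) / 2
  T = 4690 N·m
Final answer: T = 4690 N·m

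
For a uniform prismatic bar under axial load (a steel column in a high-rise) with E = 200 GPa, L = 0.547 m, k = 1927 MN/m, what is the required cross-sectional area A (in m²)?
Model: a uniform prismatic bar under axial load, so k = (A·E) / L.
Solve for A: A = (k·L) / E.
Convert to SI units:
  E = 200 GPa = 2 × 10¹¹ Pa
  k = 1927 MN/m = 1.927 × 10⁹ N/m
Substitute:
  A = ((1.927 × 10⁹) × 0.547) / (2 × 10¹¹)
  A = 0.00527 m²
Final answer: A = 0.00527 m²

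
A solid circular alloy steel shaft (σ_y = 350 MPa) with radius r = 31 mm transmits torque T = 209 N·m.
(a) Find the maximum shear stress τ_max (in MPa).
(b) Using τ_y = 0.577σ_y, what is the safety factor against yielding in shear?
(a) For a solid circular shaft, τ_max = T·r/J with J = π·r^4/2, i.e. τ_max = 2·T / (π·r^3). Convert r = 31 mm = 0.031 m.
  τ_max = (2 × 209) / (π × 0.031^3) = 4.466 × 10⁶ Pa = 4.466 MPa
(b) τ_y = 0.577 × 350 = 201.95 MPa
  SF = τ_y/τ_max = 201.95 / 4.466 = 45.22
Final answer: (a) τ_max = 4.466 MPa, (b) SF = 45.22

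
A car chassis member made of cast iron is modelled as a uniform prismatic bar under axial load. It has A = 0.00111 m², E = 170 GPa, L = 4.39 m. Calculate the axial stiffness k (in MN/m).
Model: a uniform prismatic bar under axial load, so k = (A·E) / L.
Convert to SI units:
  E = 170 GPa = 1.7 × 10¹¹ Pa
Substitute:
  k = (0.00111 × (1.7 × 10¹¹)) / 4.39
  k = 4.298 × 10⁷ N/m
Convert: k = 4.298 × 10⁷ N/m = 42.98 MN/m
Final answer: k = 42.98 MN/m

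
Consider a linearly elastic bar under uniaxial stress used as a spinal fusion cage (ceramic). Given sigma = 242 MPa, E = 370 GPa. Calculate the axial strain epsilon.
Model: a linearly elastic bar under uniaxial stress, so epsilon = sigma / E.
Convert to SI units:
  sigma = 242 MPa = 2.42 × 10⁸ Pa
  E = 370 GPa = 3.7 × 10¹¹ Pa
Substitute:
  epsilon = (2.42 × 10⁸) / (3.7 × 10¹¹)
  epsilon = 0.0006541
Final answer: epsilon = 0.0006541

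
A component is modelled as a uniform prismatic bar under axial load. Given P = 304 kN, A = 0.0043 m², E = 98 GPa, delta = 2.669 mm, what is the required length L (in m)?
Model: a uniform prismatic bar under axial load, so delta = (P·L) / (A·E).
Solve for L: L = (delta·A·E) / P.
Convert to SI units:
  P = 304 kN = 304000 N
  E = 98 GPa = 9.8 × 10¹⁰ Pa
  delta = 2.669 mm = 0.002669 m
Substitute:
  L = (0.002669 × 0.0043 × (9.8 × 10¹⁰)) / 304000
  L = 3.7 m
Final answer: L = 3.7 m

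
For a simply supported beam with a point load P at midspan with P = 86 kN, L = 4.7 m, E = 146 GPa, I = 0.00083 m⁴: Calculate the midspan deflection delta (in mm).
Model: a simply supported beam with a point load P at midspan, so delta = (P·L^3) / (48·E·I).
Convert to SI units:
  P = 86 kN = 86000 N
  E = 146 GPa = 1.46 × 10¹¹ Pa
Substitute:
  delta = (86000 × 4.7^3) / (48 × (1.46 × 10¹¹) × 0.00083)
  delta = 0.001535 m
Convert: delta = 0.001535 m = 1.535 mm
Final answer: delta = 1.535 mm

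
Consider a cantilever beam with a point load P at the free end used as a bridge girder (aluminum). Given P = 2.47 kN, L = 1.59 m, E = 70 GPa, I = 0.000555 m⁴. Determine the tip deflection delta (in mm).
Model: a cantilever beam with a point load P at the free end, so delta = (P·L^3) / (3·E·I).
Convert to SI units:
  P = 2.47 kN = 2470 N
  E = 70 GPa = 7 × 10¹⁰ Pa
Substitute:
  delta = (2470 × 1.59^3) / (3 × (7 × 10¹⁰) × 0.000555)
  delta = 8.519 × 10⁻⁵ m
Convert: delta = 8.519 × 10⁻⁵ m = 0.08519 mm
Final answer: delta = 0.08519 mm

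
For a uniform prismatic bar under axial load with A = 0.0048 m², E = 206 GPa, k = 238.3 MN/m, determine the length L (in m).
Model: a uniform prismatic bar under axial load, so k = (A·E) / L.
Solve for L: L = (A·E) / k.
Convert to SI units:
  E = 206 GPa = 2.06 × 10¹¹ Pa
  k = 238.3 MN/m = 2.383 × 10⁸ N/m
Substitute:
  L = (0.0048 × (2.06 × 10¹¹)) / (2.383 × 10⁸)
  L = 4.149 m
Final answer: L = 4.149 m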